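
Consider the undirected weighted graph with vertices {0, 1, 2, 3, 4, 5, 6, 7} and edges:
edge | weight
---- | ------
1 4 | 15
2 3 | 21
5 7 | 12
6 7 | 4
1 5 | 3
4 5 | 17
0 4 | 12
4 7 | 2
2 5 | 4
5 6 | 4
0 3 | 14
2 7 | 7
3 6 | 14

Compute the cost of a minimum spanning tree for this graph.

Prim, starting at 7.
Step 1: frontier [4 7 2, 6 7 4, 2 7 7, 5 7 12] → take 4 7 (2); add 4.
Step 2: frontier [0 4 12, 1 4 15, 4 5 17, 6 7 4, 2 7 7, 5 7 12] → take 6 7 (4); add 6.
Step 3: frontier [0 4 12, 1 4 15, 4 5 17, 5 6 4, 3 6 14, 2 7 7, 5 7 12] → take 5 6 (4); add 5.
Step 4: frontier [0 4 12, 1 4 15, 1 5 3, 2 5 4, 3 6 14, 2 7 7] → take 1 5 (3); add 1.
Step 5: frontier [0 4 12, 2 5 4, 3 6 14, 2 7 7] → take 2 5 (4); add 2.
Step 6: frontier [2 3 21, 0 4 12, 3 6 14] → take 0 4 (12); add 0.
Step 7: frontier [0 3 14, 2 3 21, 3 6 14] → take 0 3 (14); add 3.
MST edges: 4 7, 6 7, 5 6, 1 5, 2 5, 0 4, 0 3; total weight 2+4+4+3+4+12+14 = 43.

43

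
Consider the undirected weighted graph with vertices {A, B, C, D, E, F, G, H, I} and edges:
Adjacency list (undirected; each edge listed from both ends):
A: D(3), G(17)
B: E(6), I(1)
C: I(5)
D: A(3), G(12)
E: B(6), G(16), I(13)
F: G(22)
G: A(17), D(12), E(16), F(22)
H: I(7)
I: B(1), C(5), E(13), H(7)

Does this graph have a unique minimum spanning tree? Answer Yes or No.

Yes

Sort edges by weight, then run Kruskal:
B I (1): add — endpoints in different components.
A D (3): add — endpoints in different components.
C I (5): add — endpoints in different components.
B E (6): add — endpoints in different components.
H I (7): add — endpoints in different components.
D G (12): add — endpoints in different components.
E I (13): skip — E and I already connected.
E G (16): add — endpoints in different components.
A G (17): skip — A and G already connected.
F G (22): add — endpoints in different components.
Every non-tree edge has weight strictly greater than the heaviest edge on the tree path between its endpoints, so the MST is unique.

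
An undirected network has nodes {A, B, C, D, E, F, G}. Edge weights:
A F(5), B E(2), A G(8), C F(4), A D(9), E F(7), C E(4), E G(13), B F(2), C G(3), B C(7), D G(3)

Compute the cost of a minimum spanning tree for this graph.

19

Prim's algorithm from C:
Step 1: cheapest edge leaving the tree is C G (3); add G.
Step 2: cheapest edge leaving the tree is D G (3); add D.
Step 3: cheapest edge leaving the tree is C E (4); add E.
Step 4: cheapest edge leaving the tree is B E (2); add B.
Step 5: cheapest edge leaving the tree is B F (2); add F.
Step 6: cheapest edge leaving the tree is A F (5); add A.
MST edges: C G, D G, C E, B E, B F, A F; total weight 3+3+4+2+2+5 = 19.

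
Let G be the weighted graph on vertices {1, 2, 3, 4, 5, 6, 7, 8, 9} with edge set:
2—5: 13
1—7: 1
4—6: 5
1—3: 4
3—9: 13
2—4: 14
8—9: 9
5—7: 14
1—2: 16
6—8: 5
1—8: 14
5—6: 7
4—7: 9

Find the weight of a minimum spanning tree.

53

Grow the tree from 9 using Prim:
Step 1: cheapest edge leaving the tree is 8—9 (9); add 8.
Step 2: cheapest edge leaving the tree is 6—8 (5); add 6.
Step 3: cheapest edge leaving the tree is 4—6 (5); add 4.
Step 4: cheapest edge leaving the tree is 5—6 (7); add 5.
Step 5: cheapest edge leaving the tree is 4—7 (9); add 7.
Step 6: cheapest edge leaving the tree is 1—7 (1); add 1.
Step 7: cheapest edge leaving the tree is 1—3 (4); add 3.
Step 8: cheapest edge leaving the tree is 2—5 (13); add 2.
MST edges: 8—9, 6—8, 4—6, 5—6, 4—7, 1—7, 1—3, 2—5; total weight 9+5+5+7+9+1+4+13 = 53.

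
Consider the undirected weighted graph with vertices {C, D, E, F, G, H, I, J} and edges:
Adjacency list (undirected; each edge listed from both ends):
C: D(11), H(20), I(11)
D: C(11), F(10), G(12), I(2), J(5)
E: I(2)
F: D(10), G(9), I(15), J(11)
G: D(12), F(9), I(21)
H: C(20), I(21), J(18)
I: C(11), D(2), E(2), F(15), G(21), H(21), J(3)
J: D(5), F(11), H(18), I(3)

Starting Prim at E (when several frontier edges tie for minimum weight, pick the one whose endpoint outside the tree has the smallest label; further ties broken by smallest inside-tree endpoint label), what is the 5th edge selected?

F-G

Grow the tree from E using Prim:
Step 1: cheapest edge leaving the tree is E–I (2); add I.
Step 2: cheapest edge leaving the tree is D–I (2); add D.
Step 3: cheapest edge leaving the tree is I–J (3); add J.
Step 4: cheapest edge leaving the tree is D–F (10); add F.
Step 5: cheapest edge leaving the tree is F–G (9); add G.
Step 6: cheapest edge leaving the tree is C–D (11); add C.
Step 7: cheapest edge leaving the tree is H–J (18); add H.
The 5th edge added is F–G.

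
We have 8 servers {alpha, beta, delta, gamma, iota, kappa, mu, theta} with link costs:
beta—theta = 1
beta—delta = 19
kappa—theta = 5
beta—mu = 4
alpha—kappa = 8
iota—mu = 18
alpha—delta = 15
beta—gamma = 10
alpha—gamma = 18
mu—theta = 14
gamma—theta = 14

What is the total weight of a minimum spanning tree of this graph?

Kruskal's algorithm — process edges by increasing weight (ties by edge label):
beta—theta (1): add — endpoints in different components.
beta—mu (4): add — endpoints in different components.
kappa—theta (5): add — endpoints in different components.
alpha—kappa (8): add — endpoints in different components.
beta—gamma (10): add — endpoints in different components.
gamma—theta (14): skip — theta and gamma already connected.
mu—theta (14): skip — theta and mu already connected.
alpha—delta (15): add — endpoints in different components.
alpha—gamma (18): skip — alpha and gamma already connected.
iota—mu (18): add — endpoints in different components.
MST edges: beta—theta, beta—mu, kappa—theta, alpha—kappa, beta—gamma, alpha—delta, iota—mu; total weight 1+4+5+8+10+15+18 = 61.

61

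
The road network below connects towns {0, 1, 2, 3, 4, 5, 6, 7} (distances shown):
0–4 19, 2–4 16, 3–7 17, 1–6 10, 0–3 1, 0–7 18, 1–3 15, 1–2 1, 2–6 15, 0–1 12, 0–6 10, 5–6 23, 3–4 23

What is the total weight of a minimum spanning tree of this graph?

78

Grow the tree from 2 using Prim:
Step 1: cheapest edge leaving the tree is 1–2 (1); add 1.
Step 2: cheapest edge leaving the tree is 1–6 (10); add 6.
Step 3: cheapest edge leaving the tree is 0–6 (10); add 0.
Step 4: cheapest edge leaving the tree is 0–3 (1); add 3.
Step 5: cheapest edge leaving the tree is 2–4 (16); add 4.
Step 6: cheapest edge leaving the tree is 3–7 (17); add 7.
Step 7: cheapest edge leaving the tree is 5–6 (23); add 5.
MST edges: 1–2, 1–6, 0–6, 0–3, 2–4, 3–7, 5–6; total weight 1+10+10+1+16+17+23 = 78.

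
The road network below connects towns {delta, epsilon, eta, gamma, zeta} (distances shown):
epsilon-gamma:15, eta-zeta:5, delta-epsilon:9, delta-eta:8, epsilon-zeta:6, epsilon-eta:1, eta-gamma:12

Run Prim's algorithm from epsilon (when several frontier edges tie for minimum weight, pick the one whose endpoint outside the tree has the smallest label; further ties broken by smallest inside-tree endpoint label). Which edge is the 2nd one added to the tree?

Grow the tree from epsilon using Prim:
Step 1: cheapest edge leaving the tree is epsilon-eta (1); add eta.
Step 2: cheapest edge leaving the tree is eta-zeta (5); add zeta.
Step 3: cheapest edge leaving the tree is delta-eta (8); add delta.
Step 4: cheapest edge leaving the tree is eta-gamma (12); add gamma.
The 2nd edge added is eta-zeta.

eta-zeta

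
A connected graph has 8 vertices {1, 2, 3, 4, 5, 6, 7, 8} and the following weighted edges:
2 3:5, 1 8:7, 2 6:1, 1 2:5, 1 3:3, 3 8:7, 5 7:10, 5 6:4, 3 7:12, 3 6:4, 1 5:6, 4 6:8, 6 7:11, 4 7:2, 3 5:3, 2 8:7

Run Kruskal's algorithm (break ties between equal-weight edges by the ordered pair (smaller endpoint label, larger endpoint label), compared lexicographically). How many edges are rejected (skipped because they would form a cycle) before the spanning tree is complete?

Kruskal: consider edges lightest-first.
2 6 (1): add — endpoints in different components.
4 7 (2): add — endpoints in different components.
1 3 (3): add — endpoints in different components.
3 5 (3): add — endpoints in different components.
3 6 (4): add — endpoints in different components.
5 6 (4): skip — 5 and 6 already connected.
1 2 (5): skip — 1 and 2 already connected.
2 3 (5): skip — 2 and 3 already connected.
1 5 (6): skip — 1 and 5 already connected.
1 8 (7): add — endpoints in different components.
2 8 (7): skip — 2 and 8 already connected.
3 8 (7): skip — 3 and 8 already connected.
4 6 (8): add — endpoints in different components.
Edges rejected before the tree was complete: 6.

6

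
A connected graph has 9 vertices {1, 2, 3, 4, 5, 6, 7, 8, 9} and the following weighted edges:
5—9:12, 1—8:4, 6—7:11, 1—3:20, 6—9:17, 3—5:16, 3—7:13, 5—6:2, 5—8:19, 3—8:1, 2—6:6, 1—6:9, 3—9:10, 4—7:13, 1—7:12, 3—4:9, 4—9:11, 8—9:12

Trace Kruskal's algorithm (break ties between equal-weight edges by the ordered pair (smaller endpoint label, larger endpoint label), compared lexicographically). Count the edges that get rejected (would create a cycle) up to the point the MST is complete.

1

Sort edges by weight, then run Kruskal:
3—8 (1): add — endpoints in different components.
5—6 (2): add — endpoints in different components.
1—8 (4): add — endpoints in different components.
2—6 (6): add — endpoints in different components.
1—6 (9): add — endpoints in different components.
3—4 (9): add — endpoints in different components.
3—9 (10): add — endpoints in different components.
4—9 (11): skip — 4 and 9 already connected.
6—7 (11): add — endpoints in different components.
Edges rejected before the tree was complete: 1.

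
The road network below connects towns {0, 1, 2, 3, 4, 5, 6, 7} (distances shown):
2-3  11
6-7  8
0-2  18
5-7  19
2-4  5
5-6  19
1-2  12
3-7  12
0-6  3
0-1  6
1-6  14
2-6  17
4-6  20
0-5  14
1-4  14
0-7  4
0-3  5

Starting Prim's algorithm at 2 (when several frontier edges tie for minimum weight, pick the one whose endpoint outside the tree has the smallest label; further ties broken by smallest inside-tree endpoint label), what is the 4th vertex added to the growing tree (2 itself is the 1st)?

Prim, starting at 2.
Step 1: cheapest edge leaving the tree is 2-4 (5); add 4.
Step 2: cheapest edge leaving the tree is 2-3 (11); add 3.
Step 3: cheapest edge leaving the tree is 0-3 (5); add 0.
Step 4: cheapest edge leaving the tree is 0-6 (3); add 6.
Step 5: cheapest edge leaving the tree is 0-7 (4); add 7.
Step 6: cheapest edge leaving the tree is 0-1 (6); add 1.
Step 7: cheapest edge leaving the tree is 0-5 (14); add 5.
Vertex order: 2, 4, 3, 0, 6, 7, 1, 5. The 4th vertex is 0.

0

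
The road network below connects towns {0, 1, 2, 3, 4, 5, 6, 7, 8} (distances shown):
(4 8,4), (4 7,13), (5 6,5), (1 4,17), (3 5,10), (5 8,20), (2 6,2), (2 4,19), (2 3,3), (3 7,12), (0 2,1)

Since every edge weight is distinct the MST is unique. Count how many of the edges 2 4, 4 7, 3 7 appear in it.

Kruskal's algorithm — process edges by increasing weight (ties by edge label):
0 2 (1): add — endpoints in different components.
2 6 (2): add — endpoints in different components.
2 3 (3): add — endpoints in different components.
4 8 (4): add — endpoints in different components.
5 6 (5): add — endpoints in different components.
3 5 (10): skip — 3 and 5 already connected.
3 7 (12): add — endpoints in different components.
4 7 (13): add — endpoints in different components.
1 4 (17): add — endpoints in different components.
MST edge set: {0 2, 2 6, 2 3, 4 8, 5 6, 3 7, 4 7, 1 4}.
Of the listed edges, {4 7, 3 7} are in the MST → 2.

2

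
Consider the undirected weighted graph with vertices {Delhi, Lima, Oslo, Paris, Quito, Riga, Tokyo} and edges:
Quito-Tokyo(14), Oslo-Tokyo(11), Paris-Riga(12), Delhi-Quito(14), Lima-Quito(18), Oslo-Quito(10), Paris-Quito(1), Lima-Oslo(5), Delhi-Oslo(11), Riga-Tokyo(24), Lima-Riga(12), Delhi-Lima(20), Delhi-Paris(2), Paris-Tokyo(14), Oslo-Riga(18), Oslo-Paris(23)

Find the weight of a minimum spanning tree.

Kruskal: consider edges lightest-first.
Paris-Quito (1): add. Components now {Paris,Quito} {Riga} {Tokyo} {Lima} {Delhi} {Oslo}
Delhi-Paris (2): add. Components now {Delhi,Paris,Quito} {Riga} {Tokyo} {Lima} {Oslo}
Lima-Oslo (5): add. Components now {Delhi,Paris,Quito} {Riga} {Tokyo} {Lima,Oslo}
Oslo-Quito (10): add. Components now {Delhi,Lima,Oslo,Paris,Quito} {Riga} {Tokyo}
Delhi-Oslo (11): skip — Delhi and Oslo already connected.
Oslo-Tokyo (11): add. Components now {Delhi,Lima,Oslo,Paris,Quito,Tokyo} {Riga}
Lima-Riga (12): add. Components now {Delhi,Lima,Oslo,Paris,Quito,Riga,Tokyo}
MST edges: Paris-Quito, Delhi-Paris, Lima-Oslo, Oslo-Quito, Oslo-Tokyo, Lima-Riga; total weight 1+2+5+10+11+12 = 41.

41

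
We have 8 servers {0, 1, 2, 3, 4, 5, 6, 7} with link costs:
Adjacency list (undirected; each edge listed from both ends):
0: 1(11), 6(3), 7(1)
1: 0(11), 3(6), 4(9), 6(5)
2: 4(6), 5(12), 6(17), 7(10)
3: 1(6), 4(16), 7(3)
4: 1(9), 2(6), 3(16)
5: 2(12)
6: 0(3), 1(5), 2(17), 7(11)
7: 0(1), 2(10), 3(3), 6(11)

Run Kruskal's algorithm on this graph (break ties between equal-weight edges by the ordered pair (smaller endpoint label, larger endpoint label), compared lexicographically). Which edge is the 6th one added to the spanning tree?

1-4

Sort edges by weight, then run Kruskal:
0-7 (1): add — endpoints in different components.
0-6 (3): add — endpoints in different components.
3-7 (3): add — endpoints in different components.
1-6 (5): add — endpoints in different components.
1-3 (6): skip — 1 and 3 already connected.
2-4 (6): add — endpoints in different components.
1-4 (9): add — endpoints in different components.
2-7 (10): skip — 2 and 7 already connected.
0-1 (11): skip — 0 and 1 already connected.
6-7 (11): skip — 6 and 7 already connected.
2-5 (12): add — endpoints in different components.
The 6th edge added is 1-4.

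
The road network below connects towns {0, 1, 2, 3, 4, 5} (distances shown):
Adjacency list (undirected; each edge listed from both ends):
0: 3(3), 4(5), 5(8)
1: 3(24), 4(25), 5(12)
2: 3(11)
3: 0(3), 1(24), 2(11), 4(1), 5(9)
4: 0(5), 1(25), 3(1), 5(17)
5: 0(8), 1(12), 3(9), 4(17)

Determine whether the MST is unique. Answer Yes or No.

Kruskal: consider edges lightest-first.
3—4 (1): add. Components now {0} {1} {2} {3,4} {5}
0—3 (3): add. Components now {0,3,4} {1} {2} {5}
0—4 (5): skip — 0 and 4 already connected.
0—5 (8): add. Components now {0,3,4,5} {1} {2}
3—5 (9): skip — 3 and 5 already connected.
2—3 (11): add. Components now {0,2,3,4,5} {1}
1—5 (12): add. Components now {0,1,2,3,4,5}
Every non-tree edge has weight strictly greater than the heaviest edge on the tree path between its endpoints, so the MST is unique.

Yes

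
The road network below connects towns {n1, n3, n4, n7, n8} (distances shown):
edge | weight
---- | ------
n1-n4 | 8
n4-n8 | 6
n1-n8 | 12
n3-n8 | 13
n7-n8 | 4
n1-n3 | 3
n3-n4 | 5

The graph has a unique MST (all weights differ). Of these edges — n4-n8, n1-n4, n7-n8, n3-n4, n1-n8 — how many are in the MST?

Sort edges by weight, then run Kruskal:
n1-n3 (3): add — endpoints in different components.
n7-n8 (4): add — endpoints in different components.
n3-n4 (5): add — endpoints in different components.
n4-n8 (6): add — endpoints in different components.
MST edge set: {n1-n3, n7-n8, n3-n4, n4-n8}.
Of the listed edges, {n4-n8, n7-n8, n3-n4} are in the MST → 3.

3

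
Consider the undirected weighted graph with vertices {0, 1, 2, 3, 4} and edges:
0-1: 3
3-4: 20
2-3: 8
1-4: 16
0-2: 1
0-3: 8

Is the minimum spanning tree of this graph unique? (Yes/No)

No

Kruskal: consider edges lightest-first.
0-2 (1): add — endpoints in different components.
0-1 (3): add — endpoints in different components.
0-3 (8): add — endpoints in different components.
2-3 (8): skip — 2 and 3 already connected.
1-4 (16): add — endpoints in different components.
Non-tree edge 2-3 has weight 8, equal to the heaviest edge on its tree cycle — swapping gives another MST of the same weight. Not unique.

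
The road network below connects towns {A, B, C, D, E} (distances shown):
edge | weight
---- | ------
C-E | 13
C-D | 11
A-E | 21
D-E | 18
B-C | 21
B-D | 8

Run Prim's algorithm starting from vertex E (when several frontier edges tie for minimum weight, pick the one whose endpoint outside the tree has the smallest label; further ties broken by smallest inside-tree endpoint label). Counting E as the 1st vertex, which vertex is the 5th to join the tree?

A

Prim, starting at E.
Step 1: frontier [C-E 13, D-E 18, A-E 21] → take C-E (13); add C.
Step 2: frontier [C-D 11, B-C 21, D-E 18, A-E 21] → take C-D (11); add D.
Step 3: frontier [B-C 21, B-D 8, A-E 21] → take B-D (8); add B.
Step 4: frontier [A-E 21] → take A-E (21); add A.
Vertex order: E, C, D, B, A. The 5th vertex is A.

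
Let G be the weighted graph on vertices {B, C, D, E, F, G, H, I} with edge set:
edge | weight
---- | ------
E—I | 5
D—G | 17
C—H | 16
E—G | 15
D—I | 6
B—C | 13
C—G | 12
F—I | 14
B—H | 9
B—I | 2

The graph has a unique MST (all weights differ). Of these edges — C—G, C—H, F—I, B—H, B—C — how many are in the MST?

Kruskal's algorithm — process edges by increasing weight (ties by edge label):
B—I (2): add — endpoints in different components.
E—I (5): add — endpoints in different components.
D—I (6): add — endpoints in different components.
B—H (9): add — endpoints in different components.
C—G (12): add — endpoints in different components.
B—C (13): add — endpoints in different components.
F—I (14): add — endpoints in different components.
MST edge set: {B—I, E—I, D—I, B—H, C—G, B—C, F—I}.
Of the listed edges, {C—G, F—I, B—H, B—C} are in the MST → 4.

4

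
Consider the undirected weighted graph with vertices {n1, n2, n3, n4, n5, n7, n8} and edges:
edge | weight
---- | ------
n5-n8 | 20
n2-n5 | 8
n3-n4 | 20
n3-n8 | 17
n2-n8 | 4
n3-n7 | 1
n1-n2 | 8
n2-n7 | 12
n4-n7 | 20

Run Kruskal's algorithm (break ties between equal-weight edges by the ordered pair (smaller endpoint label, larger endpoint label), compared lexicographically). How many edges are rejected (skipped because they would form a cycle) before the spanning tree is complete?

Kruskal: consider edges lightest-first.
n3-n7 (1): add. Components now {n3,n7} {n5} {n4} {n1} {n8} {n2}
n2-n8 (4): add. Components now {n3,n7} {n5} {n4} {n1} {n2,n8}
n1-n2 (8): add. Components now {n3,n7} {n5} {n4} {n1,n2,n8}
n2-n5 (8): add. Components now {n3,n7} {n1,n2,n5,n8} {n4}
n2-n7 (12): add. Components now {n1,n2,n3,n5,n7,n8} {n4}
n3-n8 (17): skip — n3 and n8 already connected.
n3-n4 (20): add. Components now {n1,n2,n3,n4,n5,n7,n8}
Edges rejected before the tree was complete: 1.

1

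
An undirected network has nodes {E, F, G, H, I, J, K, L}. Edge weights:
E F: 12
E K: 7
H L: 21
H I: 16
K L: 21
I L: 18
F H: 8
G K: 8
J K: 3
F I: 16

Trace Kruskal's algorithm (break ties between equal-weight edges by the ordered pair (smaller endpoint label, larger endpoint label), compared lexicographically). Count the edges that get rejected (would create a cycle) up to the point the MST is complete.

1

Kruskal: consider edges lightest-first.
J K (3): add — endpoints in different components.
E K (7): add — endpoints in different components.
F H (8): add — endpoints in different components.
G K (8): add — endpoints in different components.
E F (12): add — endpoints in different components.
F I (16): add — endpoints in different components.
H I (16): skip — H and I already connected.
I L (18): add — endpoints in different components.
Edges rejected before the tree was complete: 1.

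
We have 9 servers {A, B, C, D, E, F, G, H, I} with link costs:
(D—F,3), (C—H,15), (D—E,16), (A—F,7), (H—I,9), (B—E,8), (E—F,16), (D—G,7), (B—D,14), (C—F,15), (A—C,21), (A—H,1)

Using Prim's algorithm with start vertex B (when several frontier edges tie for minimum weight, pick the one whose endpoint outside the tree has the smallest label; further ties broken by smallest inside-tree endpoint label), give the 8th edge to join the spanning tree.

C-F

Prim, starting at B.
Step 1: frontier [B—E 8, B—D 14] → take B—E (8); add E.
Step 2: frontier [B—D 14, D—E 16, E—F 16] → take B—D (14); add D.
Step 3: frontier [D—F 3, D—G 7, E—F 16] → take D—F (3); add F.
Step 4: frontier [D—G 7, A—F 7, C—F 15] → take A—F (7); add A.
Step 5: frontier [A—H 1, A—C 21, D—G 7, C—F 15] → take A—H (1); add H.
Step 6: frontier [A—C 21, D—G 7, C—F 15, H—I 9, C—H 15] → take D—G (7); add G.
Step 7: frontier [A—C 21, C—F 15, H—I 9, C—H 15] → take H—I (9); add I.
Step 8: frontier [A—C 21, C—F 15, C—H 15] → take C—F (15); add C.
The 8th edge added is C—F.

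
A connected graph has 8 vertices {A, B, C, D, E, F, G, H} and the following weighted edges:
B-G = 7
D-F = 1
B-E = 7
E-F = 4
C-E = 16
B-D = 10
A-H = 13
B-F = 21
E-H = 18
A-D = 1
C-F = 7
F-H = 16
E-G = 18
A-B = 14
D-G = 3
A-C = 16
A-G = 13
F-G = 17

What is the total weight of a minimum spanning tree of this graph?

36

Kruskal: consider edges lightest-first.
A-D (1): add — endpoints in different components.
D-F (1): add — endpoints in different components.
D-G (3): add — endpoints in different components.
E-F (4): add — endpoints in different components.
B-E (7): add — endpoints in different components.
B-G (7): skip — B and G already connected.
C-F (7): add — endpoints in different components.
B-D (10): skip — B and D already connected.
A-G (13): skip — A and G already connected.
A-H (13): add — endpoints in different components.
MST edges: A-D, D-F, D-G, E-F, B-E, C-F, A-H; total weight 1+1+3+4+7+7+13 = 36.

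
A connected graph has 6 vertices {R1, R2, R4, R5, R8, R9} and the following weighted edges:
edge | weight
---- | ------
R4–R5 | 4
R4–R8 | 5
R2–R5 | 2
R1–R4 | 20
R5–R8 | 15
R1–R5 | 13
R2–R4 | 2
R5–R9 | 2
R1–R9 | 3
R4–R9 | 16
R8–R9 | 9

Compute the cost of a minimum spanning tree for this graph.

Prim, starting at R8.
Step 1: frontier [R4–R8 5, R8–R9 9, R5–R8 15] → take R4–R8 (5); add R4.
Step 2: frontier [R2–R4 2, R4–R5 4, R4–R9 16, R1–R4 20, R8–R9 9, R5–R8 15] → take R2–R4 (2); add R2.
Step 3: frontier [R2–R5 2, R4–R5 4, R4–R9 16, R1–R4 20, R8–R9 9, R5–R8 15] → take R2–R5 (2); add R5.
Step 4: frontier [R4–R9 16, R1–R4 20, R5–R9 2, R1–R5 13, R8–R9 9] → take R5–R9 (2); add R9.
Step 5: frontier [R1–R4 20, R1–R5 13, R1–R9 3] → take R1–R9 (3); add R1.
MST edges: R4–R8, R2–R4, R2–R5, R5–R9, R1–R9; total weight 5+2+2+2+3 = 14.

14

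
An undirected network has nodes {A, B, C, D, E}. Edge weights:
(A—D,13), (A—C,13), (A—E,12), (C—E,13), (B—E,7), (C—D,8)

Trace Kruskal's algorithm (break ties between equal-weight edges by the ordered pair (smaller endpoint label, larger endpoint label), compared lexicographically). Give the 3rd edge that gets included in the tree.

Kruskal: consider edges lightest-first.
B—E (7): add. Components now {A} {B,E} {C} {D}
C—D (8): add. Components now {A} {B,E} {C,D}
A—E (12): add. Components now {A,B,E} {C,D}
A—C (13): add. Components now {A,B,C,D,E}
The 3rd edge added is A—E.

A-E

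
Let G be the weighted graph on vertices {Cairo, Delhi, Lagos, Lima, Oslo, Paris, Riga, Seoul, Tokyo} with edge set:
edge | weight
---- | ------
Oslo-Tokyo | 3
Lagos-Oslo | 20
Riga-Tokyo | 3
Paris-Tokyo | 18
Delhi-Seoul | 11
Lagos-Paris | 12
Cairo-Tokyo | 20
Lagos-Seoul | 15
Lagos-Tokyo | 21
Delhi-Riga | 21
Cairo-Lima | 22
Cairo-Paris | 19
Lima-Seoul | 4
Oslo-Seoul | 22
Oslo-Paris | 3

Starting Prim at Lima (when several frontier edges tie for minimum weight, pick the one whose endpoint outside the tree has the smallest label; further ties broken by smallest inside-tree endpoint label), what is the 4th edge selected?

Lagos-Paris

Prim's algorithm from Lima:
Step 1: cheapest edge leaving the tree is Lima-Seoul (4); add Seoul.
Step 2: cheapest edge leaving the tree is Delhi-Seoul (11); add Delhi.
Step 3: cheapest edge leaving the tree is Lagos-Seoul (15); add Lagos.
Step 4: cheapest edge leaving the tree is Lagos-Paris (12); add Paris.
Step 5: cheapest edge leaving the tree is Oslo-Paris (3); add Oslo.
Step 6: cheapest edge leaving the tree is Oslo-Tokyo (3); add Tokyo.
Step 7: cheapest edge leaving the tree is Riga-Tokyo (3); add Riga.
Step 8: cheapest edge leaving the tree is Cairo-Paris (19); add Cairo.
The 4th edge added is Lagos-Paris.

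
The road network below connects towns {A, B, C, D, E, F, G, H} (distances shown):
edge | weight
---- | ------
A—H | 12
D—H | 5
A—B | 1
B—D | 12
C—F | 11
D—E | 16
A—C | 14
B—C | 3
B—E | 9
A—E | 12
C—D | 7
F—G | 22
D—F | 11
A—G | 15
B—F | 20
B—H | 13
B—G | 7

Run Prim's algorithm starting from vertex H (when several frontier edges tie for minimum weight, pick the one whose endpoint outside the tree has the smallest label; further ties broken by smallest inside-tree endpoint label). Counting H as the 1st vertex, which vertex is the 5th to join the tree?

Grow the tree from H using Prim:
Step 1: cheapest edge leaving the tree is D—H (5); add D.
Step 2: cheapest edge leaving the tree is C—D (7); add C.
Step 3: cheapest edge leaving the tree is B—C (3); add B.
Step 4: cheapest edge leaving the tree is A—B (1); add A.
Step 5: cheapest edge leaving the tree is B—G (7); add G.
Step 6: cheapest edge leaving the tree is B—E (9); add E.
Step 7: cheapest edge leaving the tree is C—F (11); add F.
Vertex order: H, D, C, B, A, G, E, F. The 5th vertex is A.

A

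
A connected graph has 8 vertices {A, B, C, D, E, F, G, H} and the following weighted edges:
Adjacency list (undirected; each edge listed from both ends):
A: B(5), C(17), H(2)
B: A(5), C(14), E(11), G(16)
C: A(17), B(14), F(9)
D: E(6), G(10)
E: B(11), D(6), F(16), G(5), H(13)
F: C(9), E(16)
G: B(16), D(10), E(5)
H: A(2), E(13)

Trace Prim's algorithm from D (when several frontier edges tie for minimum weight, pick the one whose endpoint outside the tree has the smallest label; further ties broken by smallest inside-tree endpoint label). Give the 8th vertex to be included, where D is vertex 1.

F

Grow the tree from D using Prim:
Step 1: cheapest edge leaving the tree is D-E (6); add E.
Step 2: cheapest edge leaving the tree is E-G (5); add G.
Step 3: cheapest edge leaving the tree is B-E (11); add B.
Step 4: cheapest edge leaving the tree is A-B (5); add A.
Step 5: cheapest edge leaving the tree is A-H (2); add H.
Step 6: cheapest edge leaving the tree is B-C (14); add C.
Step 7: cheapest edge leaving the tree is C-F (9); add F.
Vertex order: D, E, G, B, A, H, C, F. The 8th vertex is F.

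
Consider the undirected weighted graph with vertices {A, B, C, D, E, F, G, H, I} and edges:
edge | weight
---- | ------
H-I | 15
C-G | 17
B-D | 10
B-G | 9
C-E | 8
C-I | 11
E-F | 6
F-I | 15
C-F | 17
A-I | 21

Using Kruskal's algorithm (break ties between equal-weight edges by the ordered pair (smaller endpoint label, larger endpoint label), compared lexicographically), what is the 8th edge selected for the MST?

Kruskal: consider edges lightest-first.
E-F (6): add — endpoints in different components.
C-E (8): add — endpoints in different components.
B-G (9): add — endpoints in different components.
B-D (10): add — endpoints in different components.
C-I (11): add — endpoints in different components.
F-I (15): skip — F and I already connected.
H-I (15): add — endpoints in different components.
C-F (17): skip — C and F already connected.
C-G (17): add — endpoints in different components.
A-I (21): add — endpoints in different components.
The 8th edge added is A-I.

A-I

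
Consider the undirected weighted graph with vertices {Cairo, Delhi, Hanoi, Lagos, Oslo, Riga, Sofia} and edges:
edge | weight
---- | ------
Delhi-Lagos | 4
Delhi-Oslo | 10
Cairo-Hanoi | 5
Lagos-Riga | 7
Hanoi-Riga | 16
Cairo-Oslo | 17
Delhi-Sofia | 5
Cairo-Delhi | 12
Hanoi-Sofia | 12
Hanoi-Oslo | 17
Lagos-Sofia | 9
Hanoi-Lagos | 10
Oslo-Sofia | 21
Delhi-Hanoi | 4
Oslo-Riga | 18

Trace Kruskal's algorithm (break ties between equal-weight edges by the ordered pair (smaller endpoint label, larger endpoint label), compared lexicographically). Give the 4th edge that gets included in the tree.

Delhi-Sofia

Kruskal's algorithm — process edges by increasing weight (ties by edge label):
Delhi-Hanoi (4): add. Components now {Riga} {Sofia} {Delhi,Hanoi} {Cairo} {Oslo} {Lagos}
Delhi-Lagos (4): add. Components now {Riga} {Sofia} {Delhi,Hanoi,Lagos} {Cairo} {Oslo}
Cairo-Hanoi (5): add. Components now {Riga} {Sofia} {Cairo,Delhi,Hanoi,Lagos} {Oslo}
Delhi-Sofia (5): add. Components now {Riga} {Cairo,Delhi,Hanoi,Lagos,Sofia} {Oslo}
Lagos-Riga (7): add. Components now {Cairo,Delhi,Hanoi,Lagos,Riga,Sofia} {Oslo}
Lagos-Sofia (9): skip — Sofia and Lagos already connected.
Delhi-Oslo (10): add. Components now {Cairo,Delhi,Hanoi,Lagos,Oslo,Riga,Sofia}
The 4th edge added is Delhi-Sofia.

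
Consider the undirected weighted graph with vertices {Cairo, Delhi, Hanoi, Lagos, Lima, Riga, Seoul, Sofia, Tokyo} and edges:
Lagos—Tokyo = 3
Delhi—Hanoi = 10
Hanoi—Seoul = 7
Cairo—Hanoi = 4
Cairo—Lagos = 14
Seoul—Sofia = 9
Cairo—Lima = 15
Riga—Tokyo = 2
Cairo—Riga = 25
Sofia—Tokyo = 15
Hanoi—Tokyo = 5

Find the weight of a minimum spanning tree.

Prim's algorithm from Delhi:
Step 1: frontier [Delhi—Hanoi 10] → take Delhi—Hanoi (10); add Hanoi.
Step 2: frontier [Cairo—Hanoi 4, Hanoi—Tokyo 5, Hanoi—Seoul 7] → take Cairo—Hanoi (4); add Cairo.
Step 3: frontier [Cairo—Lagos 14, Cairo—Lima 15, Cairo—Riga 25, Hanoi—Tokyo 5, Hanoi—Seoul 7] → take Hanoi—Tokyo (5); add Tokyo.
Step 4: frontier [Cairo—Lagos 14, Cairo—Lima 15, Cairo—Riga 25, Hanoi—Seoul 7, Riga—Tokyo 2, Lagos—Tokyo 3, Sofia—Tokyo 15] → take Riga—Tokyo (2); add Riga.
Step 5: frontier [Cairo—Lagos 14, Cairo—Lima 15, Hanoi—Seoul 7, Lagos—Tokyo 3, Sofia—Tokyo 15] → take Lagos—Tokyo (3); add Lagos.
Step 6: frontier [Cairo—Lima 15, Hanoi—Seoul 7, Sofia—Tokyo 15] → take Hanoi—Seoul (7); add Seoul.
Step 7: frontier [Cairo—Lima 15, Seoul—Sofia 9, Sofia—Tokyo 15] → take Seoul—Sofia (9); add Sofia.
Step 8: frontier [Cairo—Lima 15] → take Cairo—Lima (15); add Lima.
MST edges: Delhi—Hanoi, Cairo—Hanoi, Hanoi—Tokyo, Riga—Tokyo, Lagos—Tokyo, Hanoi—Seoul, Seoul—Sofia, Cairo—Lima; total weight 10+4+5+2+3+7+9+15 = 55.

55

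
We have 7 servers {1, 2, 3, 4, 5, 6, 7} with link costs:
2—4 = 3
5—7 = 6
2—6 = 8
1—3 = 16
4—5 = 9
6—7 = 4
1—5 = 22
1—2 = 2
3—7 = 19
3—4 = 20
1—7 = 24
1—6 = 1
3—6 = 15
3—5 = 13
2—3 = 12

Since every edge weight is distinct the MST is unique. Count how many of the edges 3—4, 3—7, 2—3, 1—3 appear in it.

Sort edges by weight, then run Kruskal:
1—6 (1): add. Components now {1,6} {2} {3} {4} {5} {7}
1—2 (2): add. Components now {1,2,6} {3} {4} {5} {7}
2—4 (3): add. Components now {1,2,4,6} {3} {5} {7}
6—7 (4): add. Components now {1,2,4,6,7} {3} {5}
5—7 (6): add. Components now {1,2,4,5,6,7} {3}
2—6 (8): skip — 2 and 6 already connected.
4—5 (9): skip — 4 and 5 already connected.
2—3 (12): add. Components now {1,2,3,4,5,6,7}
MST edge set: {1—6, 1—2, 2—4, 6—7, 5—7, 2—3}.
Of the listed edges, {2—3} are in the MST → 1.

1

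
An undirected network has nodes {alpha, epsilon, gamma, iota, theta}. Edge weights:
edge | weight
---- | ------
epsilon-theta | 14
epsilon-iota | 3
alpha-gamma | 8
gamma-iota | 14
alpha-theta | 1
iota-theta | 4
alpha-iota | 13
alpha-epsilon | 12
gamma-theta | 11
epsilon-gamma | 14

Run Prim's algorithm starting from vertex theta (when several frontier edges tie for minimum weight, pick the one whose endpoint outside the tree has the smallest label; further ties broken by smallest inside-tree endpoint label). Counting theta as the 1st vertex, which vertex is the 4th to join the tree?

epsilon

Prim, starting at theta.
Step 1: frontier [alpha-theta 1, iota-theta 4, gamma-theta 11, epsilon-theta 14] → take alpha-theta (1); add alpha.
Step 2: frontier [alpha-gamma 8, alpha-epsilon 12, alpha-iota 13, iota-theta 4, gamma-theta 11, epsilon-theta 14] → take iota-theta (4); add iota.
Step 3: frontier [alpha-gamma 8, alpha-epsilon 12, epsilon-iota 3, gamma-iota 14, gamma-theta 11, epsilon-theta 14] → take epsilon-iota (3); add epsilon.
Step 4: frontier [alpha-gamma 8, epsilon-gamma 14, gamma-iota 14, gamma-theta 11] → take alpha-gamma (8); add gamma.
Vertex order: theta, alpha, iota, epsilon, gamma. The 4th vertex is epsilon.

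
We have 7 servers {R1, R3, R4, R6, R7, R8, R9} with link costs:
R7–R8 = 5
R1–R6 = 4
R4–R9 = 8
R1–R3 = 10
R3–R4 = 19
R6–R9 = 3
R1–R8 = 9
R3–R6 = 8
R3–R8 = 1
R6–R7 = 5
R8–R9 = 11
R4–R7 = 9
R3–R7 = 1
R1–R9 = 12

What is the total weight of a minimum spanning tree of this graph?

22

Kruskal: consider edges lightest-first.
R3–R7 (1): add. Components now {R6} {R3,R7} {R8} {R9} {R4} {R1}
R3–R8 (1): add. Components now {R6} {R3,R7,R8} {R9} {R4} {R1}
R6–R9 (3): add. Components now {R6,R9} {R3,R7,R8} {R4} {R1}
R1–R6 (4): add. Components now {R1,R6,R9} {R3,R7,R8} {R4}
R6–R7 (5): add. Components now {R1,R3,R6,R7,R8,R9} {R4}
R7–R8 (5): skip — R7 and R8 already connected.
R3–R6 (8): skip — R6 and R3 already connected.
R4–R9 (8): add. Components now {R1,R3,R4,R6,R7,R8,R9}
MST edges: R3–R7, R3–R8, R6–R9, R1–R6, R6–R7, R4–R9; total weight 1+1+3+4+5+8 = 22.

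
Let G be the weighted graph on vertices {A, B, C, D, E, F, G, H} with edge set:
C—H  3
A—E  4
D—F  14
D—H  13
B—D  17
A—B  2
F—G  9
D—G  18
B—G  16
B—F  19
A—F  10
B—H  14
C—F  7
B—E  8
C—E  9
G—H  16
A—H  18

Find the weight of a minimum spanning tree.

Kruskal: consider edges lightest-first.
A—B (2): add — endpoints in different components.
C—H (3): add — endpoints in different components.
A—E (4): add — endpoints in different components.
C—F (7): add — endpoints in different components.
B—E (8): skip — B and E already connected.
C—E (9): add — endpoints in different components.
F—G (9): add — endpoints in different components.
A—F (10): skip — A and F already connected.
D—H (13): add — endpoints in different components.
MST edges: A—B, C—H, A—E, C—F, C—E, F—G, D—H; total weight 2+3+4+7+9+9+13 = 47.

47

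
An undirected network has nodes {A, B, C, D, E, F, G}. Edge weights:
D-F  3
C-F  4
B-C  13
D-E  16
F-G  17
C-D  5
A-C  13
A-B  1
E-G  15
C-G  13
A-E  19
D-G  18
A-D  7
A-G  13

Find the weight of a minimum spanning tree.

Prim, starting at B.
Step 1: frontier [A-B 1, B-C 13] → take A-B (1); add A.
Step 2: frontier [A-D 7, A-C 13, A-G 13, A-E 19, B-C 13] → take A-D (7); add D.
Step 3: frontier [A-C 13, A-G 13, A-E 19, B-C 13, D-F 3, C-D 5, D-E 16, D-G 18] → take D-F (3); add F.
Step 4: frontier [A-C 13, A-G 13, A-E 19, B-C 13, C-D 5, D-E 16, D-G 18, C-F 4, F-G 17] → take C-F (4); add C.
Step 5: frontier [A-G 13, A-E 19, C-G 13, D-E 16, D-G 18, F-G 17] → take A-G (13); add G.
Step 6: frontier [A-E 19, D-E 16, E-G 15] → take E-G (15); add E.
MST edges: A-B, A-D, D-F, C-F, A-G, E-G; total weight 1+7+3+4+13+15 = 43.

43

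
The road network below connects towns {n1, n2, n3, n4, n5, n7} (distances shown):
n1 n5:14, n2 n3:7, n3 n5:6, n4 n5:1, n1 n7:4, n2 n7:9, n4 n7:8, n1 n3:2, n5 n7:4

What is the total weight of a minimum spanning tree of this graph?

Kruskal: consider edges lightest-first.
n4 n5 (1): add — endpoints in different components.
n1 n3 (2): add — endpoints in different components.
n1 n7 (4): add — endpoints in different components.
n5 n7 (4): add — endpoints in different components.
n3 n5 (6): skip — n3 and n5 already connected.
n2 n3 (7): add — endpoints in different components.
MST edges: n4 n5, n1 n3, n1 n7, n5 n7, n2 n3; total weight 1+2+4+4+7 = 18.

18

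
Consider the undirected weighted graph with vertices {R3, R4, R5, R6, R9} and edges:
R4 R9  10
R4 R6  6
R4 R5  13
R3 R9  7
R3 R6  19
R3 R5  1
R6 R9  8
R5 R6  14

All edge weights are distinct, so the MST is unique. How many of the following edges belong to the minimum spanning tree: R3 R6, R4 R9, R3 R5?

1

Kruskal's algorithm — process edges by increasing weight (ties by edge label):
R3 R5 (1): add — endpoints in different components.
R4 R6 (6): add — endpoints in different components.
R3 R9 (7): add — endpoints in different components.
R6 R9 (8): add — endpoints in different components.
MST edge set: {R3 R5, R4 R6, R3 R9, R6 R9}.
Of the listed edges, {R3 R5} are in the MST → 1.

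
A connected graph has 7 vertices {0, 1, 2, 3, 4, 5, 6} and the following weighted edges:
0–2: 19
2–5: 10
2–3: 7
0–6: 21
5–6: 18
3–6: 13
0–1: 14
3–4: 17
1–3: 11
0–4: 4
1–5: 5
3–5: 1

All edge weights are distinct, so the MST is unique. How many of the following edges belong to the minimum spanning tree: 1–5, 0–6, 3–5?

2

Kruskal's algorithm — process edges by increasing weight (ties by edge label):
3–5 (1): add. Components now {0} {1} {2} {3,5} {4} {6}
0–4 (4): add. Components now {0,4} {1} {2} {3,5} {6}
1–5 (5): add. Components now {0,4} {1,3,5} {2} {6}
2–3 (7): add. Components now {0,4} {1,2,3,5} {6}
2–5 (10): skip — 2 and 5 already connected.
1–3 (11): skip — 1 and 3 already connected.
3–6 (13): add. Components now {0,4} {1,2,3,5,6}
0–1 (14): add. Components now {0,1,2,3,4,5,6}
MST edge set: {3–5, 0–4, 1–5, 2–3, 3–6, 0–1}.
Of the listed edges, {1–5, 3–5} are in the MST → 2.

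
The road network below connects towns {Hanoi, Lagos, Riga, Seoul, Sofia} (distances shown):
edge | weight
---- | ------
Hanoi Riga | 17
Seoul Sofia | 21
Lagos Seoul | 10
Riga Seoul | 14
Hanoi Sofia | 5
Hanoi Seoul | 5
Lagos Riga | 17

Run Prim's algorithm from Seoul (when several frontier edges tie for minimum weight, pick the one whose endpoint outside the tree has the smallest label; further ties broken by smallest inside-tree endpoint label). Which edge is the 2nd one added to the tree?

Prim's algorithm from Seoul:
Step 1: cheapest edge leaving the tree is Hanoi Seoul (5); add Hanoi.
Step 2: cheapest edge leaving the tree is Hanoi Sofia (5); add Sofia.
Step 3: cheapest edge leaving the tree is Lagos Seoul (10); add Lagos.
Step 4: cheapest edge leaving the tree is Riga Seoul (14); add Riga.
The 2nd edge added is Hanoi Sofia.

Hanoi-Sofia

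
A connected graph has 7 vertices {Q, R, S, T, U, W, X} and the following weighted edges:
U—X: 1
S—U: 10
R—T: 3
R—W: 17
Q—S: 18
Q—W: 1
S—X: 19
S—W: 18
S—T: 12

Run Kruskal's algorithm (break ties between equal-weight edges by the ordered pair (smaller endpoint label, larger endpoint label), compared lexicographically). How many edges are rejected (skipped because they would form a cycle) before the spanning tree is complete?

0

Kruskal's algorithm — process edges by increasing weight (ties by edge label):
Q—W (1): add. Components now {Q,W} {X} {S} {U} {T} {R}
U—X (1): add. Components now {Q,W} {U,X} {S} {T} {R}
R—T (3): add. Components now {Q,W} {U,X} {S} {R,T}
S—U (10): add. Components now {Q,W} {S,U,X} {R,T}
S—T (12): add. Components now {Q,W} {R,S,T,U,X}
R—W (17): add. Components now {Q,R,S,T,U,W,X}
Edges rejected before the tree was complete: 0.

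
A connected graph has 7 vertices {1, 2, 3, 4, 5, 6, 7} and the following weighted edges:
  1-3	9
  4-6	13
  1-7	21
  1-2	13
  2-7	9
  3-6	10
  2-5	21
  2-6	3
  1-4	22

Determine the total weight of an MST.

65

Kruskal: consider edges lightest-first.
2-6 (3): add. Components now {1} {2,6} {3} {4} {5} {7}
1-3 (9): add. Components now {1,3} {2,6} {4} {5} {7}
2-7 (9): add. Components now {1,3} {2,6,7} {4} {5}
3-6 (10): add. Components now {1,2,3,6,7} {4} {5}
1-2 (13): skip — 1 and 2 already connected.
4-6 (13): add. Components now {1,2,3,4,6,7} {5}
1-7 (21): skip — 1 and 7 already connected.
2-5 (21): add. Components now {1,2,3,4,5,6,7}
MST edges: 2-6, 1-3, 2-7, 3-6, 4-6, 2-5; total weight 3+9+9+10+13+21 = 65.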